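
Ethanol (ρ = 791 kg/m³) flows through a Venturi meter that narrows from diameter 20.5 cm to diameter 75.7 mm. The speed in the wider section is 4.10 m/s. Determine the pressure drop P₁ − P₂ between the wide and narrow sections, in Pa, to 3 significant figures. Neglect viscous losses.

Continuity gives A₁v₁ = A₂v₂, so v₂ = (330 cm²)/(45.0 cm²) × 4.10 m/s = 30.1 m/s.
With no height change, Bernoulli's equation is P₁ + ½ρv₁² = P₂ + ½ρv₂².
P₁ − P₂ = ½·791·(30.1² − 4.10²) = ½·791·887 = 351000 Pa.

ΔP = 351000 Pa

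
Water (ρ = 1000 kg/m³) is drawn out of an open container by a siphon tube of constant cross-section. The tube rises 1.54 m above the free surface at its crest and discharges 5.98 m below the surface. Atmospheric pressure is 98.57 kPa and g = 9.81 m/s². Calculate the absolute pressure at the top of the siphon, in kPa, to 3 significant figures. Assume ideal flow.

The outlet speed comes from Torricelli: v = √(2g·5.98) = 10.8 m/s.
With constant cross-section the crest speed equals v; applying Bernoulli from the surface up to the crest, P_top = P_atm − ½ρv² − ρg·h_top.
P_top = 98570 − ½·1000·10.8² − 1000·9.81·1.54 = 24800 Pa.

P_top = 24.8 kPa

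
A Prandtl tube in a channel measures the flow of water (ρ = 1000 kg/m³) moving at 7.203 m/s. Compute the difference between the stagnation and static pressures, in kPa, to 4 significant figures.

ΔP ≈ 25.94 kPa

At the stagnation point the flow is brought to rest, so Bernoulli gives P_stag − P_static = ½ρv².
ΔP = ½·1000·7.203² = 25940 Pa.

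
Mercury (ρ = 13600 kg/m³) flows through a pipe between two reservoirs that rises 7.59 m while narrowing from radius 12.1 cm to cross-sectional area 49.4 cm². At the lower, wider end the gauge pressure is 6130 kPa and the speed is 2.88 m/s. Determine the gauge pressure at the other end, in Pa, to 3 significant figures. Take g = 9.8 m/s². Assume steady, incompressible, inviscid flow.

P₂ ≈ 285000 Pa

The volume flow rate is constant, so v₂ = (A₁/A₂)v₁ = (460/49.4)·2.88 = 26.8 m/s.
Applying Bernoulli between the two ends and solving for P₂: P₂ = P₁ + ½ρ(v₁² − v₂²) − ρgΔh.
P₂ = 6130000 + ½·13600·(2.88² − 26.8²) − 13600·9.8·(+7.59) = 6130000 + (-4830000) − (1010000) = 285000 Pa.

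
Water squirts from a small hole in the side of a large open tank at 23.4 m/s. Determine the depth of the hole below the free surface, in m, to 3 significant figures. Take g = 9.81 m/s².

27.9 m

For a small hole in a large open tank, ½v² = gh, giving h = v²/(2g).
h = 23.4²/(2·9.81) = 548/19.62 = 27.9 m.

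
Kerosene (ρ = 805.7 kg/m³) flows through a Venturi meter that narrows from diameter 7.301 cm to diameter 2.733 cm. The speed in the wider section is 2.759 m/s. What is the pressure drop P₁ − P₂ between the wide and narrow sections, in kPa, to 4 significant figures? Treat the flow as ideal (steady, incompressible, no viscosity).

The volume flow rate is constant, so v₂ = (A₁/A₂)v₁ = (41.87/5.866)·2.759 = 19.69 m/s.
The pipe is horizontal, so Bernoulli reduces to P₁ + ½ρv₁² = P₂ + ½ρv₂².
P₁ − P₂ = ½·805.7·(19.69² − 2.759²) = ½·805.7·380.1 = 153100 Pa.

ΔP = 153.1 kPa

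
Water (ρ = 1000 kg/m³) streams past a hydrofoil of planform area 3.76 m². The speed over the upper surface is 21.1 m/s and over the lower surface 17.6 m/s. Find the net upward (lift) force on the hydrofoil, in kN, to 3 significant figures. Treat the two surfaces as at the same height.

With equal heights on the two surfaces, Bernoulli gives P_lower − P_upper = ½ρ(v_upper² − v_lower²).
ΔP = ½·1000·(21.1² − 17.6²) = 67700 Pa.
Lift = ΔP · A = 67700 × 3.76 = 255000 N.

F = 255 kN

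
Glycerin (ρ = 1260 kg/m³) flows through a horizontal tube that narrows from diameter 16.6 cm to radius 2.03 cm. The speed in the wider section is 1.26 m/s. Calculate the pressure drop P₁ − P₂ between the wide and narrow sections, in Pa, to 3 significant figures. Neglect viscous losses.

ΔP = 279000 Pa

Continuity gives A₁v₁ = A₂v₂, so v₂ = (216 cm²)/(12.9 cm²) × 1.26 m/s = 21.1 m/s.
With no height change, Bernoulli's equation is P₁ + ½ρv₁² = P₂ + ½ρv₂².
P₁ − P₂ = ½·1260·(21.1² − 1.26²) = ½·1260·442 = 279000 Pa.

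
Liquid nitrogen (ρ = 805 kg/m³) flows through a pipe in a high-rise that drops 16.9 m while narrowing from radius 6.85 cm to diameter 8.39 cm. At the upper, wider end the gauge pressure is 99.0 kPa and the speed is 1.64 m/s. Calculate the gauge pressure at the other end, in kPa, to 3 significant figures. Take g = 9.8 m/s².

Mass conservation (A₁v₁ = A₂v₂) gives v₂ = 1.64 × 147/55.3 = 4.37 m/s.
Applying Bernoulli between the two ends and solving for P₂: P₂ = P₁ + ½ρ(v₁² − v₂²) − ρgΔh.
P₂ = 99000 + ½·805·(1.64² − 4.37²) − 805·9.8·(−16.9) = 99000 + (-6610) − (-133000) = 226000 Pa.

P₂ ≈ 226 kPa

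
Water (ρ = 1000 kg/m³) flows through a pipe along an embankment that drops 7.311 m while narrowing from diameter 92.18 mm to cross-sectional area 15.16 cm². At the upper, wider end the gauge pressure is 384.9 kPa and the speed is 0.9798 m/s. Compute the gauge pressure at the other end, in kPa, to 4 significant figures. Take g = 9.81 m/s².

Mass conservation (A₁v₁ = A₂v₂) gives v₂ = 0.9798 × 66.74/15.16 = 4.313 m/s.
Applying Bernoulli between the two ends and solving for P₂: P₂ = P₁ + ½ρ(v₁² − v₂²) − ρgΔh.
P₂ = 384900 + ½·1000·(0.9798² − 4.313²) − 1000·9.81·(−7.311) = 384900 + (-8822) − (-71720) = 447800 Pa.

447.8 kPa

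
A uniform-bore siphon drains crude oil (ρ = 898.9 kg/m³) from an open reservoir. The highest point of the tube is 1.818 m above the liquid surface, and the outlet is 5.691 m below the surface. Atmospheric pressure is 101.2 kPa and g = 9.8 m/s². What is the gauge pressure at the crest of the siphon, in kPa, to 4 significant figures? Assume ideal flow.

P_gauge ≈ -66.15 kPa

Bernoulli surface→outlet gives ½v² = g·h_out, so v = √(2·9.8·5.691) = 10.56 m/s.
Continuity keeps v the same throughout the tube; from surface to crest, P_atm + 0 = P_top + ½ρv² + ρg·h_top.
P_top = 101200 − ½·898.9·10.56² − 898.9·9.8·1.818 = 35050 Pa. So P_gauge = P_top − P_atm = -66150 Pa.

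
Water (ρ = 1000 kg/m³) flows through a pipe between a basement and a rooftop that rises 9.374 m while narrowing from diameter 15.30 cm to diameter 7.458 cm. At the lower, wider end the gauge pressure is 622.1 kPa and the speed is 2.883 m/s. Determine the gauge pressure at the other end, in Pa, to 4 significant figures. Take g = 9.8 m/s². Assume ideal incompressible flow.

P₂ ≈ 460800 Pa

Continuity gives A₁v₁ = A₂v₂, so v₂ = (183.9 cm²)/(43.69 cm²) × 2.883 m/s = 12.13 m/s.
Energy conservation along the streamline gives P₂ = P₁ − ½ρ(v₂² − v₁²) − ρg(h₂ − h₁).
P₂ = 622100 + ½·1000·(2.883² − 12.13²) − 1000·9.8·(+9.374) = 622100 + (-69450) − (91870) = 460800 Pa.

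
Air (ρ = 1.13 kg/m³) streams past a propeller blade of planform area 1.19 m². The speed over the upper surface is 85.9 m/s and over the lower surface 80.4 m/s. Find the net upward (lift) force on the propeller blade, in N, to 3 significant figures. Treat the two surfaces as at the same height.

F = 615 N

From P + ½ρv² = const at equal height, P_low − P_up = ½ρ(v_up² − v_low²).
ΔP = ½·1.13·(85.9² − 80.4²) = 517 Pa.
Lift = ΔP · A = 517 × 1.19 = 615 N.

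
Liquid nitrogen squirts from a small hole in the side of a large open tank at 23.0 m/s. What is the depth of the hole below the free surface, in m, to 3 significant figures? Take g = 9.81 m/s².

Torricelli: v = √(2gh), so h = v²/(2g).
h = 23.0²/(2·9.81) = 529/19.62 = 27.0 m.

h = 27.0 m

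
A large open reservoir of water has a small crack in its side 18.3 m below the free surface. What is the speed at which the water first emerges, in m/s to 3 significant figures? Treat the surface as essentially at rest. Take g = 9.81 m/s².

The surface is effectively still and both ends are open, so ½v² = gh and v = √(2·9.81·18.3) = 18.9 m/s.

v = 18.9 m/s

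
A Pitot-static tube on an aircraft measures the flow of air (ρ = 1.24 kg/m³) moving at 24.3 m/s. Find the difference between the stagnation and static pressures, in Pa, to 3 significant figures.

Bernoulli between the free stream and the stagnation point: ½ρv² = P_stag − P_static.
ΔP = ½·1.24·24.3² = 366 Pa.

ΔP ≈ 366 Pa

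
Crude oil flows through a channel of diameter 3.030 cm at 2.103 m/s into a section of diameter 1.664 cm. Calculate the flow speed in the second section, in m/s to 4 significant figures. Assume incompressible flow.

The volume flow rate is constant, so v₂ = (A₁/A₂)v₁ = (7.211/2.175)·2.103 = 6.973 m/s.

v₂ = 6.973 m/s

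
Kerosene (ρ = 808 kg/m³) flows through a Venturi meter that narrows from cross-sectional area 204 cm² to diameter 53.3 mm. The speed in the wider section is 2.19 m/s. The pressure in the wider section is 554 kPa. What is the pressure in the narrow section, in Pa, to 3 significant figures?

The volume flow rate is constant, so v₂ = (A₁/A₂)v₁ = (204/22.3)·2.19 = 20.0 m/s.
Along the horizontal streamline, P + ½ρv² is constant.
P₂ = P₁ − ½ρ(v₂² − v₁²) = 554000 − ½·808·(20.0² − 2.19²) = 554000 − 160000 = 394000 Pa.

P₂ = 394000 Pa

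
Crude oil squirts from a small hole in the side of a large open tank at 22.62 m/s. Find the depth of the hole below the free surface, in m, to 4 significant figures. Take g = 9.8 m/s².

For a small hole in a large open tank, ½v² = gh, giving h = v²/(2g).
h = 22.62²/(2·9.8) = 511.7/19.60 = 26.11 m.

26.11 m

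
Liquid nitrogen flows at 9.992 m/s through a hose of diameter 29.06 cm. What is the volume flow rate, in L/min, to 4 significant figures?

Q ≈ 39760 L/min

Q = A·v = 0.06633 m² × 9.992 m/s = 0.6627 m³/s.
Converting: 0.6627 m³/s × 60000 = 39760 L/min.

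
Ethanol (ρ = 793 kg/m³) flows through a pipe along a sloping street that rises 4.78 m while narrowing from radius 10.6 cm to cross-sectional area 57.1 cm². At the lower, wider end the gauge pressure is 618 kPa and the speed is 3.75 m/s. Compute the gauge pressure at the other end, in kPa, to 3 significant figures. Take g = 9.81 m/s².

Mass conservation (A₁v₁ = A₂v₂) gives v₂ = 3.75 × 353/57.1 = 23.2 m/s.
Bernoulli: P₁ + ½ρv₁² + ρg h₁ = P₂ + ½ρv₂² + ρg h₂, so P₂ = P₁ + ½ρ(v₁² − v₂²) − ρg(h₂ − h₁).
P₂ = 618000 + ½·793·(3.75² − 23.2²) − 793·9.81·(+4.78) = 618000 + (-208000) − (37200) = 373000 Pa.

373 kPa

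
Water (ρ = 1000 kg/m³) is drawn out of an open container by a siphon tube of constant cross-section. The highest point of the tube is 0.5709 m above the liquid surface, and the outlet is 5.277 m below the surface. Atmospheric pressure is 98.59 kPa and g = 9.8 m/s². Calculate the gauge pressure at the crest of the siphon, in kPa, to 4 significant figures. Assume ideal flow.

From the surface to the outlet (both open to atmosphere, surface at rest): v = √(2g·h_out) = √(2·9.8·5.277) = 10.17 m/s.
The bore is uniform, so the speed at the crest is the same v. Bernoulli surface→crest: P_atm = P_top + ½ρv² + ρg·h_top.
P_top = 98590 − ½·1000·10.17² − 1000·9.8·0.5709 = 41280 Pa. So P_gauge = P_top − P_atm = -57310 Pa.

P_gauge = -57.31 kPa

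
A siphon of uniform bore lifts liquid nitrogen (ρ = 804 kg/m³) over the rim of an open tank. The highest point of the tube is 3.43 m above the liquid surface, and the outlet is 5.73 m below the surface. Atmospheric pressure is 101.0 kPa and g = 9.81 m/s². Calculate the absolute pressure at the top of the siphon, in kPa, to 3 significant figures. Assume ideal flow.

P_top = 28.8 kPa

The outlet speed comes from Torricelli: v = √(2g·5.73) = 10.6 m/s.
Continuity keeps v the same throughout the tube; from surface to crest, P_atm + 0 = P_top + ½ρv² + ρg·h_top.
P_top = 101000 − ½·804·10.6² − 804·9.81·3.43 = 28800 Pa.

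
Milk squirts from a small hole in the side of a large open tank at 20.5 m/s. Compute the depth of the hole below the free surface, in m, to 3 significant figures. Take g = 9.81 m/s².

21.4 m

For a small hole in a large open tank, ½v² = gh, giving h = v²/(2g).
h = 20.5²/(2·9.81) = 420/19.62 = 21.4 m.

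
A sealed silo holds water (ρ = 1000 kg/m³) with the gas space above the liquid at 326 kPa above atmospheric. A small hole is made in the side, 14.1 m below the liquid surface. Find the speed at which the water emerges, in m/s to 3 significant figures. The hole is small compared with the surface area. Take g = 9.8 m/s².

Take point 1 at the surface (v₁ ≈ 0) and point 2 at the hole (at atmospheric pressure). Bernoulli: P₁ + ρg h = P_atm + ½ρv₂².
With P₁ − P_atm = 326000 Pa, v₂ = √(2gh + 2ΔP/ρ) = √(2·9.8·14.1 + 2·326000/1000) = 30.5 m/s.

v ≈ 30.5 m/s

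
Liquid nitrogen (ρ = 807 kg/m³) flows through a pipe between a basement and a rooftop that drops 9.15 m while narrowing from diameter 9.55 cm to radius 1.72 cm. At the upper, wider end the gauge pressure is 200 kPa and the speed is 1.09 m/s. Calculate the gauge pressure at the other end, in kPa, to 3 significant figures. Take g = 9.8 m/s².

Continuity gives A₁v₁ = A₂v₂, so v₂ = (71.6 cm²)/(9.29 cm²) × 1.09 m/s = 8.40 m/s.
Applying Bernoulli between the two ends and solving for P₂: P₂ = P₁ + ½ρ(v₁² − v₂²) − ρgΔh.
P₂ = 200000 + ½·807·(1.09² − 8.40²) − 807·9.8·(−9.15) = 200000 + (-28000) − (-72400) = 244000 Pa.

P₂ ≈ 244 kPa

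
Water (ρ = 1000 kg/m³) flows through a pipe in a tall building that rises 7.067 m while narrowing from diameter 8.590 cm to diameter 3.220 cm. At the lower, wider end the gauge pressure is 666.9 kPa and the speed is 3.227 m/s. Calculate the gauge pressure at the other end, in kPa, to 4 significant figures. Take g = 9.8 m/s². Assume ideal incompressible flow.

Continuity gives A₁v₁ = A₂v₂, so v₂ = (57.95 cm²)/(8.143 cm²) × 3.227 m/s = 22.97 m/s.
Energy conservation along the streamline gives P₂ = P₁ − ½ρ(v₂² − v₁²) − ρg(h₂ − h₁).
P₂ = 666900 + ½·1000·(3.227² − 22.97²) − 1000·9.8·(+7.067) = 666900 + (-258500) − (69260) = 339100 Pa.

339.1 kPa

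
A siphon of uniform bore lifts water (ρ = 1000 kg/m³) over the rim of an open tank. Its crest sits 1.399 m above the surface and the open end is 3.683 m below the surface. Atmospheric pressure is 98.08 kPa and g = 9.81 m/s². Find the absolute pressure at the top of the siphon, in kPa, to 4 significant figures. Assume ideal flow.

P_top ≈ 48.23 kPa

From the surface to the outlet (both open to atmosphere, surface at rest): v = √(2g·h_out) = √(2·9.81·3.683) = 8.501 m/s.
With constant cross-section the crest speed equals v; applying Bernoulli from the surface up to the crest, P_top = P_atm − ½ρv² − ρg·h_top.
P_top = 98080 − ½·1000·8.501² − 1000·9.81·1.399 = 48230 Pa.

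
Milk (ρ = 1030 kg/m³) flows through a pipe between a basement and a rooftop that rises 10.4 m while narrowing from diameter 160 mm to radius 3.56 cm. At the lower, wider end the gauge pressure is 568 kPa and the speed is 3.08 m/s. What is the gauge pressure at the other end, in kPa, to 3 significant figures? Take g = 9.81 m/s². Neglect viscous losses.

343 kPa

The volume flow rate is constant, so v₂ = (A₁/A₂)v₁ = (201/39.8)·3.08 = 15.6 m/s.
Bernoulli: P₁ + ½ρv₁² + ρg h₁ = P₂ + ½ρv₂² + ρg h₂, so P₂ = P₁ + ½ρ(v₁² − v₂²) − ρg(h₂ − h₁).
P₂ = 568000 + ½·1030·(3.08² − 15.6²) − 1030·9.81·(+10.4) = 568000 + (-120000) − (105000) = 343000 Pa.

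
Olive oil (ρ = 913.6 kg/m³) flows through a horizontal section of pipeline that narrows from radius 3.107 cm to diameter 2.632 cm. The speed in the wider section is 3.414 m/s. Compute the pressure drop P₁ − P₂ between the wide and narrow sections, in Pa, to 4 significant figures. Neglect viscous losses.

160100 Pa

Mass conservation (A₁v₁ = A₂v₂) gives v₂ = 3.414 × 30.33/5.441 = 19.03 m/s.
Along the horizontal streamline, P + ½ρv² is constant.
P₁ − P₂ = ½·913.6·(19.03² − 3.414²) = ½·913.6·350.5 = 160100 Pa.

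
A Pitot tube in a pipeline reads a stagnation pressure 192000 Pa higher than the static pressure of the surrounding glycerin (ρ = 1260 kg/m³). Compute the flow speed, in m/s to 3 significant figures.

At the stagnation point the flow is brought to rest, so Bernoulli gives P_stag − P_static = ½ρv².
v = √(2ΔP/ρ) = √(2·192000/1260) = 17.5 m/s.

17.5 m/s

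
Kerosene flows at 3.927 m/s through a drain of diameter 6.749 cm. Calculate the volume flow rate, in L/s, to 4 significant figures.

Q = A·v = 0.003577 m² × 3.927 m/s = 0.01405 m³/s.
Converting: 0.01405 m³/s × 1000 = 14.05 L/s.

Q ≈ 14.05 L/s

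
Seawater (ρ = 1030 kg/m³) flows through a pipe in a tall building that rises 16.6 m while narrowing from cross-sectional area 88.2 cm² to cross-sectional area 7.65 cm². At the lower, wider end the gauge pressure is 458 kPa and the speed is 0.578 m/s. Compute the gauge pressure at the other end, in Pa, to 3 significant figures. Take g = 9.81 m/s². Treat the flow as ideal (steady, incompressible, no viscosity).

268000 Pa

By continuity, v₂ = v₁·A₁/A₂ = 0.578·(88.2/7.65) = 6.66 m/s.
Applying Bernoulli between the two ends and solving for P₂: P₂ = P₁ + ½ρ(v₁² − v₂²) − ρgΔh.
P₂ = 458000 + ½·1030·(0.578² − 6.66²) − 1030·9.81·(+16.6) = 458000 + (-22700) − (168000) = 268000 Pa.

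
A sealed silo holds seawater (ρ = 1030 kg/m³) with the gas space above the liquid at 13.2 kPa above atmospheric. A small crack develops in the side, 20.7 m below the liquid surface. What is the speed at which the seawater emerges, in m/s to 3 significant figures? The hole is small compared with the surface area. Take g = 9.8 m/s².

Take point 1 at the surface (v₁ ≈ 0) and point 2 at the hole (at atmospheric pressure). Bernoulli: P₁ + ρg h = P_atm + ½ρv₂².
With P₁ − P_atm = 13200 Pa, v₂ = √(2gh + 2ΔP/ρ) = √(2·9.8·20.7 + 2·13200/1030) = 20.8 m/s.

v ≈ 20.8 m/s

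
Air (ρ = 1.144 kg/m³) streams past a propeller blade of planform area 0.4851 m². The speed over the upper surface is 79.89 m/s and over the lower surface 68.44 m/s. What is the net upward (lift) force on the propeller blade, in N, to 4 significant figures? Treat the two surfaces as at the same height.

With equal heights on the two surfaces, Bernoulli gives P_lower − P_upper = ½ρ(v_upper² − v_lower²).
ΔP = ½·1.144·(79.89² − 68.44²) = 971.5 Pa.
Lift = ΔP · A = 971.5 × 0.4851 = 471.3 N.

F = 471.3 N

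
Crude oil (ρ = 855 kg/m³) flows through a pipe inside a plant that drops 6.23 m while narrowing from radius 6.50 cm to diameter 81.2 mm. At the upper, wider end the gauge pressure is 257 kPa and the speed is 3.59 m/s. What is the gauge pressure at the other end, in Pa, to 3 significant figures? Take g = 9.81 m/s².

279000 Pa

The volume flow rate is constant, so v₂ = (A₁/A₂)v₁ = (133/51.8)·3.59 = 9.20 m/s.
Applying Bernoulli between the two ends and solving for P₂: P₂ = P₁ + ½ρ(v₁² − v₂²) − ρgΔh.
P₂ = 257000 + ½·855·(3.59² − 9.20²) − 855·9.81·(−6.23) = 257000 + (-30700) − (-52300) = 279000 Pa.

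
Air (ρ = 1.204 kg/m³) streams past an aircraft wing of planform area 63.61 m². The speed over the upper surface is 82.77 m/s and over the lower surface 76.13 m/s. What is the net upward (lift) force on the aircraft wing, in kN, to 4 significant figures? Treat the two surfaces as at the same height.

F ≈ 40.40 kN

The faster flow above has the lower pressure; Bernoulli (same height) gives ΔP = ½ρ(v_up² − v_low²).
ΔP = ½·1.204·(82.77² − 76.13²) = 635.2 Pa.
Lift = ΔP · A = 635.2 × 63.61 = 40400 N.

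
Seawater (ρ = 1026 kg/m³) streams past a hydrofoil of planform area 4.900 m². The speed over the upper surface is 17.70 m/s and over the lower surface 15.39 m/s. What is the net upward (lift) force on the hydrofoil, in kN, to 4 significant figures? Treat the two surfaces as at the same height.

192.1 kN

From P + ½ρv² = const at equal height, P_low − P_up = ½ρ(v_up² − v_low²).
ΔP = ½·1026·(17.70² − 15.39²) = 39210 Pa.
Lift = ΔP · A = 39210 × 4.900 = 192100 N.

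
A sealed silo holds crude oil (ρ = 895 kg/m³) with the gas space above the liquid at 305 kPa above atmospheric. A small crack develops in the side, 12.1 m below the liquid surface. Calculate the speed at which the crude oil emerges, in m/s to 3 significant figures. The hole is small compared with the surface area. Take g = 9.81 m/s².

v = 30.3 m/s

Take point 1 at the surface (v₁ ≈ 0) and point 2 at the hole (at atmospheric pressure). Bernoulli: P₁ + ρg h = P_atm + ½ρv₂².
With P₁ − P_atm = 305000 Pa, v₂ = √(2gh + 2ΔP/ρ) = √(2·9.81·12.1 + 2·305000/895) = 30.3 m/s.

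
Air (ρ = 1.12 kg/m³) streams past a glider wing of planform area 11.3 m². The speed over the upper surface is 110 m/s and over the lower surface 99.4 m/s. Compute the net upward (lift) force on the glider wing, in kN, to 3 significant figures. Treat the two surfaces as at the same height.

F ≈ 14.0 kN

From P + ½ρv² = const at equal height, P_low − P_up = ½ρ(v_up² − v_low²).
ΔP = ½·1.12·(110² − 99.4²) = 1240 Pa.
Lift = ΔP · A = 1240 × 11.3 = 14000 N.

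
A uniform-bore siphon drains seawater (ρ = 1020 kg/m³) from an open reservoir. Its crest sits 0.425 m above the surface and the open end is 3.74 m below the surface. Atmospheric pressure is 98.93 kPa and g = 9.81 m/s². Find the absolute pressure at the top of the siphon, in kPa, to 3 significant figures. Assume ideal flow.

P_top = 57.3 kPa

The outlet speed comes from Torricelli: v = √(2g·3.74) = 8.57 m/s.
The bore is uniform, so the speed at the crest is the same v. Bernoulli surface→crest: P_atm = P_top + ½ρv² + ρg·h_top.
P_top = 98930 − ½·1020·8.57² − 1020·9.81·0.425 = 57300 Pa.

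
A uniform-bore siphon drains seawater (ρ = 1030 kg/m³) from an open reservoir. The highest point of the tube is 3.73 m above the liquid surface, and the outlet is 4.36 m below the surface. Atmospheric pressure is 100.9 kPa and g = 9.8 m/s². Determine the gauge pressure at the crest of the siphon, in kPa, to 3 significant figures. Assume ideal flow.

-81.7 kPa

Bernoulli surface→outlet gives ½v² = g·h_out, so v = √(2·9.8·4.36) = 9.24 m/s.
The bore is uniform, so the speed at the crest is the same v. Bernoulli surface→crest: P_atm = P_top + ½ρv² + ρg·h_top.
P_top = 100900 − ½·1030·9.24² − 1030·9.8·3.73 = 19200 Pa. So P_gauge = P_top − P_atm = -81700 Pa.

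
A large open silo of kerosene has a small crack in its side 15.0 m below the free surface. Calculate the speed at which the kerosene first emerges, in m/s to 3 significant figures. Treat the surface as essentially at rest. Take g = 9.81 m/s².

v ≈ 17.2 m/s

Bernoulli from surface to hole (P equal, v_surface ≈ 0): v = √(2gh) = √(2×9.81×15.0) = 17.2 m/s.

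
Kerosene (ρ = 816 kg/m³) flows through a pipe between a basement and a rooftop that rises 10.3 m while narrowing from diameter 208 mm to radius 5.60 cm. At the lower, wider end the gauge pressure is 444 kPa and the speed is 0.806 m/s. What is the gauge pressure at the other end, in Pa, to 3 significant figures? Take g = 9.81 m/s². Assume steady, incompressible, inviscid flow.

P₂ ≈ 359000 Pa

The volume flow rate is constant, so v₂ = (A₁/A₂)v₁ = (340/98.5)·0.806 = 2.78 m/s.
Applying Bernoulli between the two ends and solving for P₂: P₂ = P₁ + ½ρ(v₁² − v₂²) − ρgΔh.
P₂ = 444000 + ½·816·(0.806² − 2.78²) − 816·9.81·(+10.3) = 444000 + (-2890) − (82500) = 359000 Pa.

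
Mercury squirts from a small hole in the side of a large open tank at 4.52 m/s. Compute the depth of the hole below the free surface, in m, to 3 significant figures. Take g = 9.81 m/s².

1.04 m

Torricelli: v = √(2gh), so h = v²/(2g).
h = 4.52²/(2·9.81) = 20.4/19.62 = 1.04 m.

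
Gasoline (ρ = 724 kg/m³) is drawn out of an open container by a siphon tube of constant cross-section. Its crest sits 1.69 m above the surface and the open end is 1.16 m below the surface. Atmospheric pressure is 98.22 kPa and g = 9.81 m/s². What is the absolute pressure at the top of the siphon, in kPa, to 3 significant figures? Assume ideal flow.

78.0 kPa

Bernoulli surface→outlet gives ½v² = g·h_out, so v = √(2·9.81·1.16) = 4.77 m/s.
Continuity keeps v the same throughout the tube; from surface to crest, P_atm + 0 = P_top + ½ρv² + ρg·h_top.
P_top = 98220 − ½·724·4.77² − 724·9.81·1.69 = 78000 Pa.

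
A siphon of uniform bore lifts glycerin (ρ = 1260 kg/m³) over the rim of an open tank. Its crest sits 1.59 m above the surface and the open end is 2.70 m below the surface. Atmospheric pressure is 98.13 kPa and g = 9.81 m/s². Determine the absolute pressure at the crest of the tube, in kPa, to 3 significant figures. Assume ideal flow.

Bernoulli surface→outlet gives ½v² = g·h_out, so v = √(2·9.81·2.70) = 7.28 m/s.
The bore is uniform, so the speed at the crest is the same v. Bernoulli surface→crest: P_atm = P_top + ½ρv² + ρg·h_top.
P_top = 98130 − ½·1260·7.28² − 1260·9.81·1.59 = 45100 Pa.

P_top = 45.1 kPa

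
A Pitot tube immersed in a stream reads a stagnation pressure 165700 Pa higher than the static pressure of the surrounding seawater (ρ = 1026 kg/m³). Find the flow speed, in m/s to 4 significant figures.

v ≈ 17.97 m/s

Bernoulli between the free stream and the stagnation point: ½ρv² = P_stag − P_static.
v = √(2ΔP/ρ) = √(2·165700/1026) = 17.97 m/s.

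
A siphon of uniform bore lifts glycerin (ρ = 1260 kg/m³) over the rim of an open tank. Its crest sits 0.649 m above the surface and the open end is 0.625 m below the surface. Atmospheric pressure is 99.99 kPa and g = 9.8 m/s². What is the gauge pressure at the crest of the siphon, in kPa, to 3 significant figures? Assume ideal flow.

P_gauge = -15.7 kPa

The outlet speed comes from Torricelli: v = √(2g·0.625) = 3.50 m/s.
The bore is uniform, so the speed at the crest is the same v. Bernoulli surface→crest: P_atm = P_top + ½ρv² + ρg·h_top.
P_top = 99990 − ½·1260·3.50² − 1260·9.8·0.649 = 84300 Pa. So P_gauge = P_top − P_atm = -15700 Pa.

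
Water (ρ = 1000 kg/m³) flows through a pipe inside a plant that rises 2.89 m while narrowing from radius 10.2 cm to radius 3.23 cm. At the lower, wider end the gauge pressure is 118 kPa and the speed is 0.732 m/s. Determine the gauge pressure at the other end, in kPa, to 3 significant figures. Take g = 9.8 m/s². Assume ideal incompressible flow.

P₂ = 63.3 kPa

Continuity gives A₁v₁ = A₂v₂, so v₂ = (327 cm²)/(32.8 cm²) × 0.732 m/s = 7.30 m/s.
Applying Bernoulli between the two ends and solving for P₂: P₂ = P₁ + ½ρ(v₁² − v₂²) − ρgΔh.
P₂ = 118000 + ½·1000·(0.732² − 7.30²) − 1000·9.8·(+2.89) = 118000 + (-26400) − (28300) = 63300 Pa.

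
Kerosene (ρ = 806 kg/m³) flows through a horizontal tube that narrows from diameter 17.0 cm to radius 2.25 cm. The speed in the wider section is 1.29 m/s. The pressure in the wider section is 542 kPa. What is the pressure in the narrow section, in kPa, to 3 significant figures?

By continuity, v₂ = v₁·A₁/A₂ = 1.29·(227/15.9) = 18.4 m/s.
With no height change, Bernoulli's equation is P₁ + ½ρv₁² = P₂ + ½ρv₂².
P₂ = P₁ − ½ρ(v₂² − v₁²) = 542000 − ½·806·(18.4² − 1.29²) = 542000 − 136000 = 406000 Pa.

406 kPa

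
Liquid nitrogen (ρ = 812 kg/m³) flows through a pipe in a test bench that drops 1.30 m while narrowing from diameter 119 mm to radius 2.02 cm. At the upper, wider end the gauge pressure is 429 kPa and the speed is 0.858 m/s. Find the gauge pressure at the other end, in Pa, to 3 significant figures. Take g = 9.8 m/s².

Continuity gives A₁v₁ = A₂v₂, so v₂ = (111 cm²)/(12.8 cm²) × 0.858 m/s = 7.44 m/s.
Bernoulli: P₁ + ½ρv₁² + ρg h₁ = P₂ + ½ρv₂² + ρg h₂, so P₂ = P₁ + ½ρ(v₁² − v₂²) − ρg(h₂ − h₁).
P₂ = 429000 + ½·812·(0.858² − 7.44²) − 812·9.8·(−1.30) = 429000 + (-22200) − (-10300) = 417000 Pa.

P₂ ≈ 417000 Pa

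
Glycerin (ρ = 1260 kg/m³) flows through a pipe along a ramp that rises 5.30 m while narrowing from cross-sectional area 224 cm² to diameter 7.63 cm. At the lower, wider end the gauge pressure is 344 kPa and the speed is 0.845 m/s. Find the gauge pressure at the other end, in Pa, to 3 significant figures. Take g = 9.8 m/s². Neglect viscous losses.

P₂ ≈ 268000 Pa

Mass conservation (A₁v₁ = A₂v₂) gives v₂ = 0.845 × 224/45.7 = 4.14 m/s.
Bernoulli: P₁ + ½ρv₁² + ρg h₁ = P₂ + ½ρv₂² + ρg h₂, so P₂ = P₁ + ½ρ(v₁² − v₂²) − ρg(h₂ − h₁).
P₂ = 344000 + ½·1260·(0.845² − 4.14²) − 1260·9.8·(+5.30) = 344000 + (-10300) − (65400) = 268000 Pa.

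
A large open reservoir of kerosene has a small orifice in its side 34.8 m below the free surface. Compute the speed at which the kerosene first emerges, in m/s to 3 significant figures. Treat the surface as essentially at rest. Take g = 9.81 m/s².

The surface is effectively still and both ends are open, so ½v² = gh and v = √(2·9.81·34.8) = 26.1 m/s.

v = 26.1 m/s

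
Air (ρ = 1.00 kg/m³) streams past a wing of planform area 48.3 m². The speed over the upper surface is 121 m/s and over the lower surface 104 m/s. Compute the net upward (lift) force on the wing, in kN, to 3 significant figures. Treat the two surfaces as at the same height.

92.4 kN

The faster flow above has the lower pressure; Bernoulli (same height) gives ΔP = ½ρ(v_up² − v_low²).
ΔP = ½·1.00·(121² − 104²) = 1910 Pa.
Lift = ΔP · A = 1910 × 48.3 = 92400 N.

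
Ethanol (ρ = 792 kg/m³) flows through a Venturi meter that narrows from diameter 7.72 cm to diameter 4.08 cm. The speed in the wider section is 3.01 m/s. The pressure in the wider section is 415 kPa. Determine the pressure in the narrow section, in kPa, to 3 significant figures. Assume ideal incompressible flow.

P₂ ≈ 373 kPa

Mass conservation (A₁v₁ = A₂v₂) gives v₂ = 3.01 × 46.8/13.1 = 10.8 m/s.
Bernoulli (h₁ = h₂): P₁ − P₂ = ½ρ(v₂² − v₁²).
P₂ = P₁ − ½ρ(v₂² − v₁²) = 415000 − ½·792·(10.8² − 3.01²) = 415000 − 42400 = 373000 Pa.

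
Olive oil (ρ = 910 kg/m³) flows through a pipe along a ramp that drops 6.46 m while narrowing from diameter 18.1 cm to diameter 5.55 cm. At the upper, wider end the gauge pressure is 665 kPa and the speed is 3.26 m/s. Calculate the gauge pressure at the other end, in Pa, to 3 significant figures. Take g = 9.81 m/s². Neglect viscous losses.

Mass conservation (A₁v₁ = A₂v₂) gives v₂ = 3.26 × 257/24.2 = 34.7 m/s.
Applying Bernoulli between the two ends and solving for P₂: P₂ = P₁ + ½ρ(v₁² − v₂²) − ρgΔh.
P₂ = 665000 + ½·910·(3.26² − 34.7²) − 910·9.81·(−6.46) = 665000 + (-542000) − (-57700) = 181000 Pa.

P₂ = 181000 Pa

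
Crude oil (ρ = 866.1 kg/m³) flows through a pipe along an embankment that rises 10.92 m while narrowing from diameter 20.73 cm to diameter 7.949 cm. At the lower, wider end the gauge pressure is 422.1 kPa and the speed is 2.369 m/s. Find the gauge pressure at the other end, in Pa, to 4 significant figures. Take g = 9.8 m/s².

P₂ = 219400 Pa

Mass conservation (A₁v₁ = A₂v₂) gives v₂ = 2.369 × 337.5/49.63 = 16.11 m/s.
Bernoulli: P₁ + ½ρv₁² + ρg h₁ = P₂ + ½ρv₂² + ρg h₂, so P₂ = P₁ + ½ρ(v₁² − v₂²) − ρg(h₂ − h₁).
P₂ = 422100 + ½·866.1·(2.369² − 16.11²) − 866.1·9.8·(+10.92) = 422100 + (-110000) − (92690) = 219400 Pa.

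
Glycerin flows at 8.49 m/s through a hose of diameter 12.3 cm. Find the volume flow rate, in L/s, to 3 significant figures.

Q = 101 L/s

Q = A·v = 0.0119 m² × 8.49 m/s = 0.101 m³/s.
Converting: 0.101 m³/s × 1000 = 101 L/s.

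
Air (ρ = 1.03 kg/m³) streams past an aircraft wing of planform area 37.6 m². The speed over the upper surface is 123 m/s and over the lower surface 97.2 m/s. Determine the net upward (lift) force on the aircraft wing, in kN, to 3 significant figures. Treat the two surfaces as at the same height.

With equal heights on the two surfaces, Bernoulli gives P_lower − P_upper = ½ρ(v_upper² − v_lower²).
ΔP = ½·1.03·(123² − 97.2²) = 2930 Pa.
Lift = ΔP · A = 2930 × 37.6 = 110000 N.

F ≈ 110 kN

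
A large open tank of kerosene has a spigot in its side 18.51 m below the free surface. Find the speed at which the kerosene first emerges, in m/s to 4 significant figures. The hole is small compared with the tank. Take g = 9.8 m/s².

Bernoulli from surface to hole (P equal, v_surface ≈ 0): v = √(2gh) = √(2×9.8×18.51) = 19.05 m/s.

19.05 m/s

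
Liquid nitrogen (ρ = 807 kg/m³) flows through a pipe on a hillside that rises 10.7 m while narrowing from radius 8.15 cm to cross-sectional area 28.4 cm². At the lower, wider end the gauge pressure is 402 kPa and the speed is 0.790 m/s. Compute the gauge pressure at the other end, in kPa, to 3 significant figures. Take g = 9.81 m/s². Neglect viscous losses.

304 kPa

Mass conservation (A₁v₁ = A₂v₂) gives v₂ = 0.790 × 209/28.4 = 5.80 m/s.
Energy conservation along the streamline gives P₂ = P₁ − ½ρ(v₂² − v₁²) − ρg(h₂ − h₁).
P₂ = 402000 + ½·807·(0.790² − 5.80²) − 807·9.81·(+10.7) = 402000 + (-13300) − (84700) = 304000 Pa.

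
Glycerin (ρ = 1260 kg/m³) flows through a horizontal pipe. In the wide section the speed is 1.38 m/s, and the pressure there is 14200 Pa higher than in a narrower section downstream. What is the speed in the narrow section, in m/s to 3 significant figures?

v₂ ≈ 4.94 m/s

Horizontal Bernoulli: P₁ + ½ρv₁² = P₂ + ½ρv₂², so v₂² = v₁² + 2(P₁ − P₂)/ρ.
v₂ = √(1.38² + 2·14200/1260) = √(1.90 + 22.5) = 4.94 m/s.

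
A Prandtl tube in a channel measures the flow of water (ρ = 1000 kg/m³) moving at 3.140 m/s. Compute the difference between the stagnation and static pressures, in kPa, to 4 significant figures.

At the stagnation point the flow is brought to rest, so Bernoulli gives P_stag − P_static = ½ρv².
ΔP = ½·1000·3.140² = 4930 Pa.

ΔP = 4.930 kPa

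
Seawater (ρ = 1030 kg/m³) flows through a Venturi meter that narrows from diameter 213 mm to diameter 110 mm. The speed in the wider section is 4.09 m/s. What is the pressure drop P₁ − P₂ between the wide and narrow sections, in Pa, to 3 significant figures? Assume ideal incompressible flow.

The volume flow rate is constant, so v₂ = (A₁/A₂)v₁ = (356/95.0)·4.09 = 15.3 m/s.
Bernoulli (h₁ = h₂): P₁ − P₂ = ½ρ(v₂² − v₁²).
P₁ − P₂ = ½·1030·(15.3² − 4.09²) = ½·1030·218 = 113000 Pa.

113000 Pa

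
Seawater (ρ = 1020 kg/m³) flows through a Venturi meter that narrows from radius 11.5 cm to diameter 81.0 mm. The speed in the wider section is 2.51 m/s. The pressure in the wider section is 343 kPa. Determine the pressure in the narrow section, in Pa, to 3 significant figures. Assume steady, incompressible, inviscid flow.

Mass conservation (A₁v₁ = A₂v₂) gives v₂ = 2.51 × 415/51.5 = 20.2 m/s.
Along the horizontal streamline, P + ½ρv² is constant.
P₂ = P₁ − ½ρ(v₂² − v₁²) = 343000 − ½·1020·(20.2² − 2.51²) = 343000 − 206000 = 137000 Pa.

P₂ ≈ 137000 Pa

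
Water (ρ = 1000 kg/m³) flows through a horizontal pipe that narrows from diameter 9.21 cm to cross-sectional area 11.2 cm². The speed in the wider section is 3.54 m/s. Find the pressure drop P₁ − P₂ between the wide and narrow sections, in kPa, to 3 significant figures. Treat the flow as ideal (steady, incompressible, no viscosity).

By continuity, v₂ = v₁·A₁/A₂ = 3.54·(66.6/11.2) = 21.1 m/s.
Along the horizontal streamline, P + ½ρv² is constant.
P₁ − P₂ = ½·1000·(21.1² − 3.54²) = ½·1000·431 = 215000 Pa.

215 kPa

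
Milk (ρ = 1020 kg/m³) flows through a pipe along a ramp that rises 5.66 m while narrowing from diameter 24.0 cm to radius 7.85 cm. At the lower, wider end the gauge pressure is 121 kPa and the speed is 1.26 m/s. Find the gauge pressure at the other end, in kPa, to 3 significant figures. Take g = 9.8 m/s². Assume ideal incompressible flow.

Continuity gives A₁v₁ = A₂v₂, so v₂ = (452 cm²)/(194 cm²) × 1.26 m/s = 2.94 m/s.
Bernoulli: P₁ + ½ρv₁² + ρg h₁ = P₂ + ½ρv₂² + ρg h₂, so P₂ = P₁ + ½ρ(v₁² − v₂²) − ρg(h₂ − h₁).
P₂ = 121000 + ½·1020·(1.26² − 2.94²) − 1020·9.8·(+5.66) = 121000 + (-3610) − (56600) = 60800 Pa.

60.8 kPa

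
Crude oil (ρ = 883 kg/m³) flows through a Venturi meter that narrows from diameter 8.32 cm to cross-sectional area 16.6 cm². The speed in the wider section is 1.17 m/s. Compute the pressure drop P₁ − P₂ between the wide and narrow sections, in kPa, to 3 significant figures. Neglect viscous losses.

By continuity, v₂ = v₁·A₁/A₂ = 1.17·(54.4/16.6) = 3.83 m/s.
Bernoulli (h₁ = h₂): P₁ − P₂ = ½ρ(v₂² − v₁²).
P₁ − P₂ = ½·883·(3.83² − 1.17²) = ½·883·13.3 = 5880 Pa.

5.88 kPa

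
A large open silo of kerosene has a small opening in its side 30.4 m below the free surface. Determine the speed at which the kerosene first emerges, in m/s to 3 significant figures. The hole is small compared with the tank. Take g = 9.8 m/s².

v ≈ 24.4 m/s

Torricelli's result v = √(2gh) gives v = √(2·9.8·30.4) = 24.4 m/s.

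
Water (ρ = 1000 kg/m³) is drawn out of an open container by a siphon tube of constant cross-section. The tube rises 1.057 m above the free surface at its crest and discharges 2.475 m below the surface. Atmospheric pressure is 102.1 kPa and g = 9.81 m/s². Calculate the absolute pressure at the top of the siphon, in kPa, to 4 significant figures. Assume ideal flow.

The outlet speed comes from Torricelli: v = √(2g·2.475) = 6.968 m/s.
Continuity keeps v the same throughout the tube; from surface to crest, P_atm + 0 = P_top + ½ρv² + ρg·h_top.
P_top = 102100 − ½·1000·6.968² − 1000·9.81·1.057 = 67450 Pa.

P_top ≈ 67.45 kPa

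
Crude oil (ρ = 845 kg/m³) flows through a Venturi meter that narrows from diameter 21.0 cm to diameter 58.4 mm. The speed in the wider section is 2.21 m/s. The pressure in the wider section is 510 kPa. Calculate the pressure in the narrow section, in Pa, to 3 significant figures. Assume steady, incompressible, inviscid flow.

Continuity gives A₁v₁ = A₂v₂, so v₂ = (346 cm²)/(26.8 cm²) × 2.21 m/s = 28.6 m/s.
With no height change, Bernoulli's equation is P₁ + ½ρv₁² = P₂ + ½ρv₂².
P₂ = P₁ − ½ρ(v₂² − v₁²) = 510000 − ½·845·(28.6² − 2.21²) = 510000 − 343000 = 167000 Pa.

167000 Pa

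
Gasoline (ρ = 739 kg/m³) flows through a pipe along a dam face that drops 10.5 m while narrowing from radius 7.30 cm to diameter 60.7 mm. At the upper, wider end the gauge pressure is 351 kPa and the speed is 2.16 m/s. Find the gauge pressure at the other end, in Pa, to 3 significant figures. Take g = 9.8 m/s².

P₂ ≈ 371000 Pa

Mass conservation (A₁v₁ = A₂v₂) gives v₂ = 2.16 × 167/28.9 = 12.5 m/s.
Bernoulli: P₁ + ½ρv₁² + ρg h₁ = P₂ + ½ρv₂² + ρg h₂, so P₂ = P₁ + ½ρ(v₁² − v₂²) − ρg(h₂ − h₁).
P₂ = 351000 + ½·739·(2.16² − 12.5²) − 739·9.8·(−10.5) = 351000 + (-56000) − (-76000) = 371000 Pa.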